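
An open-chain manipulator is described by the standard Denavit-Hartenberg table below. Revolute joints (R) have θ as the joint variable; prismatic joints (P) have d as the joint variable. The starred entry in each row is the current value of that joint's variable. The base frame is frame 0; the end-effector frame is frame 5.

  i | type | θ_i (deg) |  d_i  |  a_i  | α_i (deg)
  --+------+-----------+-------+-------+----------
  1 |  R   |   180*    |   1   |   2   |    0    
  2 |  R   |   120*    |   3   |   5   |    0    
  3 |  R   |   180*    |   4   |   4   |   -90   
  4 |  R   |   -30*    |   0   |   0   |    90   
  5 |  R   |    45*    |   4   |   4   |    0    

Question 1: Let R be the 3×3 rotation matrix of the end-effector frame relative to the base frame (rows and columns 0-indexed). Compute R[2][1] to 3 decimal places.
End-effector y-axis (col 1 of R) = (-0.3062,-0.8839,-0.3536)
R[2][1] = -0.3536

-0.354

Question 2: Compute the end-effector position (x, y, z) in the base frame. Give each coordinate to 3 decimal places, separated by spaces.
after link 1: o_1 = (-2.0000, 0.0000, 1.0000)
after link 2: o_2 = (0.5000, -4.3301, 4.0000)
after link 3: o_3 = (-1.5000, -0.8660, 8.0000)
after link 4: o_4 = (-1.5000, -0.8660, 8.0000)
after link 5: o_5 = (-4.1742, -1.8910, 12.8783)

-4.174 -1.891 12.878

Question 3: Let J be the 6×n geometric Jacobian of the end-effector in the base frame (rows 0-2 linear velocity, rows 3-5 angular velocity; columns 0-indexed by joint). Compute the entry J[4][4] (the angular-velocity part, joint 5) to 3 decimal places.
-0.433

axis z_4 = (0.2500,-0.4330,0.8660); lever o_n−o_4 = (-2.6742,-1.0249,4.8783)
cross product → J_v[:, 4] = (-1.2247,-3.5355,-1.4142)
J_ω[:, 4] = z_4
entry J[4][4] = -0.4330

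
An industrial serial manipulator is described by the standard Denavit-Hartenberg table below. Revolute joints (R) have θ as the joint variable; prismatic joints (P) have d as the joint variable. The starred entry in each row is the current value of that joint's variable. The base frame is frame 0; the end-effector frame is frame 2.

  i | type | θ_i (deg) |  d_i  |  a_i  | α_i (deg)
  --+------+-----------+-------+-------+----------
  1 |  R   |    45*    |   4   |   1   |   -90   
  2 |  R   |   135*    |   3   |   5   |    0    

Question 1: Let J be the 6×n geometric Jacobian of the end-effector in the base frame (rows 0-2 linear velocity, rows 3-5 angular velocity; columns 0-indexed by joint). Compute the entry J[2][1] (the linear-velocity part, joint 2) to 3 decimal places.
3.536

axis z_1 = (-0.7071,0.7071,0.0000); lever o_n−o_1 = (-4.6213,-0.3787,-3.5355)
cross product → J_v[:, 1] = (-2.5000,-2.5000,3.5355)
J_ω[:, 1] = z_1
entry J[2][1] = 3.5355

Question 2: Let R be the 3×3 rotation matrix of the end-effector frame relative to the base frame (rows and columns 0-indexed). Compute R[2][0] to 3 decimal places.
End-effector x-axis (col 0 of R) = (-0.5000,-0.5000,-0.7071)
R[2][0] = -0.7071

-0.707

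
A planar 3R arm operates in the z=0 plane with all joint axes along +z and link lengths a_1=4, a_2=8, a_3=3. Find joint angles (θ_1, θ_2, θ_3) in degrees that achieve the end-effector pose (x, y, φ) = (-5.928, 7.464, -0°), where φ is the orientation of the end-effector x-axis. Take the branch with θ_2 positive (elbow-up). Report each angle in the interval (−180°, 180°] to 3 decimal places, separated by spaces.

119.994 30.009 -150.003

wrist centre = target − a_3·(cos φ, sin φ) = (-8.9280, 7.4640)
cos θ_2 = (135.4205−4²−8²)/(2·4·8) = 0.8659; θ_2 = 30.0092° (elbow-up)
β = atan2(7.4640,-8.9280) = 140.1037°; ψ = atan2(4.0011,10.9276) = 20.1101°
θ_1 = β − ψ = 119.9935°
θ_3 = φ − θ_1 − θ_2 = -150.0027° (wrapped to (-180°,180°])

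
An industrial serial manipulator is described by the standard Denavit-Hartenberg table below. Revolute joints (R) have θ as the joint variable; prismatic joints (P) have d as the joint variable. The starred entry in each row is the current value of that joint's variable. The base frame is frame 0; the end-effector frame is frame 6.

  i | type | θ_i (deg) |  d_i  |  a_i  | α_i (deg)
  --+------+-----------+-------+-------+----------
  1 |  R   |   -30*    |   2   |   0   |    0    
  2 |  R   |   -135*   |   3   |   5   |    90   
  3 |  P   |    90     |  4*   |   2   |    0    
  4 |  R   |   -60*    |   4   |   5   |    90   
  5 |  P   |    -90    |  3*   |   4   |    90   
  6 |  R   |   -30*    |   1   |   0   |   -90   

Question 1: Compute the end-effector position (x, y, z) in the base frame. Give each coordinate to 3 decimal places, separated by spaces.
after link 1: o_1 = (0.0000, 0.0000, 2.0000)
after link 2: o_2 = (-4.8296, -1.2941, 5.0000)
after link 3: o_3 = (-5.8649, 2.5696, 7.0000)
after link 4: o_4 = (-11.0828, 5.3126, 9.5000)
after link 5: o_5 = (-11.4964, 1.0607, 6.9019)
after link 6: o_6 = (-10.6599, 1.2848, 6.4019)

-10.660 1.285 6.402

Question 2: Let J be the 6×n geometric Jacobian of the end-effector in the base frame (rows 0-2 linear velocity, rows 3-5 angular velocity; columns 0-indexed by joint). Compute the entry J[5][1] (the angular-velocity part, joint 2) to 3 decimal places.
axis z_1 = (0.0000,0.0000,1.0000); lever o_n−o_1 = (-10.6599,1.2848,4.4019)
cross product → J_v[:, 1] = (-1.2848,-10.6599,0.0000)
J_ω[:, 1] = z_1
entry J[5][1] = 1.0000

1.000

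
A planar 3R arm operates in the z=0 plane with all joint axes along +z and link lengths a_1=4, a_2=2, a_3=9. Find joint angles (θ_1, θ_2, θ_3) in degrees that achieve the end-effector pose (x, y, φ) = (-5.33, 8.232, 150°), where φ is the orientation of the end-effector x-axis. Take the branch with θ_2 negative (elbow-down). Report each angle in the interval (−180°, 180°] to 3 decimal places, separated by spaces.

83.128 -89.999 156.871

wrist centre = target − a_3·(cos φ, sin φ) = (2.4642, 3.7320)
cos θ_2 = (20.0002−4²−2²)/(2·4·2) = 0.0000; θ_2 = -89.9991° (elbow-down)
β = atan2(3.7320,2.4642) = 56.5633°; ψ = atan2(-2.0000,4.0000) = -26.5649°
θ_1 = β − ψ = 83.1282°
θ_3 = φ − θ_1 − θ_2 = 156.8709° (wrapped to (-180°,180°])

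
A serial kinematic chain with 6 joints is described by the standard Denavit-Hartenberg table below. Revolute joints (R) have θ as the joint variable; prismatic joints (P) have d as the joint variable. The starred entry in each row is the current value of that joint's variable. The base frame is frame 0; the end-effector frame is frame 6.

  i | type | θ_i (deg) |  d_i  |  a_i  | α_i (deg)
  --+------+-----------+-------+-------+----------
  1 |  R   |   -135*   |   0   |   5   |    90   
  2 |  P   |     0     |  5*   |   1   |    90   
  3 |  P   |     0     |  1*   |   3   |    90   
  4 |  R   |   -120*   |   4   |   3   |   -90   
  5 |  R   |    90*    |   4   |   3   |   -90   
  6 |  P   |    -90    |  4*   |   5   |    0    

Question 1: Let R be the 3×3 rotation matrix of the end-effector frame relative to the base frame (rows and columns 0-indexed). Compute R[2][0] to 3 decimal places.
End-effector x-axis (col 0 of R) = (-0.6124,-0.6124,0.5000)
R[2][0] = 0.5000

0.500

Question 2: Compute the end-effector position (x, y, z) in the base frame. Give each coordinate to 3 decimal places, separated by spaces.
-15.057 -9.400 2.634

after link 1: o_1 = (-3.5355, -3.5355, 0.0000)
after link 2: o_2 = (-7.7782, -0.7071, 0.0000)
after link 3: o_3 = (-9.8995, -2.8284, -1.0000)
after link 4: o_4 = (-6.0104, -4.5962, 1.5981)
after link 5: o_5 = (-10.5812, -4.9244, 3.5981)
after link 6: o_6 = (-15.0573, -9.4004, 2.6340)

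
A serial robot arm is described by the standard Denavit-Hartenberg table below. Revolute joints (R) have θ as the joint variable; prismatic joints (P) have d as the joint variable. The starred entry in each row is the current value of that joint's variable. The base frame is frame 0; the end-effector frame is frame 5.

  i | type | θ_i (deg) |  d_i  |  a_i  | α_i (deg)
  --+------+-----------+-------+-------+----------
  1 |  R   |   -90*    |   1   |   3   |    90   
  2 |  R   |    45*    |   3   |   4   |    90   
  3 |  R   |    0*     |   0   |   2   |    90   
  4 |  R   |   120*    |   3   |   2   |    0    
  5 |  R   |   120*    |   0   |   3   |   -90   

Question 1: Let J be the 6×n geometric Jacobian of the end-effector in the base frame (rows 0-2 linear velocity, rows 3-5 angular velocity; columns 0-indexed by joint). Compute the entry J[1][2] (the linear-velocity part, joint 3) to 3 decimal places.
axis z_2 = (-0.0000,-0.7071,-0.7071); lever o_n−o_2 = (3.0000,0.9659,0.2588)
cross product → J_v[:, 2] = (0.5000,-2.1213,2.1213)
J_ω[:, 2] = z_2
entry J[1][2] = -2.1213

-2.121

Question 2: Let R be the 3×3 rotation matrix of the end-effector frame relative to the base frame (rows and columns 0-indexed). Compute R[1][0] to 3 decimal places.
0.966

End-effector x-axis (col 0 of R) = (0.0000,0.9659,0.2588)
R[1][0] = 0.9659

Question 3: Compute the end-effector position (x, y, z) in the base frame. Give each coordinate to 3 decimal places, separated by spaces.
0.000 -4.863 4.087

after link 1: o_1 = (0.0000, -3.0000, 1.0000)
after link 2: o_2 = (-3.0000, -5.8284, 3.8284)
after link 3: o_3 = (-3.0000, -7.2426, 5.2426)
after link 4: o_4 = (0.0000, -7.7603, 3.3108)
after link 5: o_5 = (0.0000, -4.8625, 4.0872)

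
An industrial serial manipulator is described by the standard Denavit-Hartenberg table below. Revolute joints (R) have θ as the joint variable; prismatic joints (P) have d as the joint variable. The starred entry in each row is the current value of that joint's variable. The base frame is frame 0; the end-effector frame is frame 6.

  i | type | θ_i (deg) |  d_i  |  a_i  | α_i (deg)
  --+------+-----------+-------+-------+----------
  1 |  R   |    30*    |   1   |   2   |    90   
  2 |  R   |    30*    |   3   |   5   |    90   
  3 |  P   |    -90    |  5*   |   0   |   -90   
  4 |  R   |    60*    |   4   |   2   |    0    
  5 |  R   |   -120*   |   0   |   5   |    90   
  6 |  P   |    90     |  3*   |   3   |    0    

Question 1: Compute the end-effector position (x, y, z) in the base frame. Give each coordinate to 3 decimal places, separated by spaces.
15.721 6.654 -0.879

after link 1: o_1 = (1.7321, 1.0000, 1.0000)
after link 2: o_2 = (6.9821, 0.5670, 3.5000)
after link 3: o_3 = (9.1471, 1.8170, -0.8301)
after link 4: o_4 = (10.8971, 3.9821, 2.6699)
after link 5: o_5 = (11.5221, 7.2296, -1.0801)
after link 6: o_6 = (15.7207, 6.6537, -0.8792)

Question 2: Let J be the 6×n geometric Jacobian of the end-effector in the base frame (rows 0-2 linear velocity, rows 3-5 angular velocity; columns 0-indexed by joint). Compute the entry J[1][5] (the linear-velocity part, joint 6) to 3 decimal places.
prismatic axis z_5 = (0.6495,-0.6250,-0.4330)
J_v[:, 5] = z_5; J_ω[:, 5] = (0,0,0)
entry J[1][5] = -0.6250

-0.625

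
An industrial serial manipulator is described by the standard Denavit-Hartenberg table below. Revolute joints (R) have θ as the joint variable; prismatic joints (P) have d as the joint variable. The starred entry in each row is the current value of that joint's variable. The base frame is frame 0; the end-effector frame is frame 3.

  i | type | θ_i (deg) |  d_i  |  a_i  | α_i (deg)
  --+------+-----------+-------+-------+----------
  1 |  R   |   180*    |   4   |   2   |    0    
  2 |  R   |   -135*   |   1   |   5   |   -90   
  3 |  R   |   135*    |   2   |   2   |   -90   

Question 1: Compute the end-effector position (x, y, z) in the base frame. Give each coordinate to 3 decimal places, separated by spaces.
-0.879 3.950 3.586

after link 1: o_1 = (-2.0000, 0.0000, 4.0000)
after link 2: o_2 = (1.5355, 3.5355, 5.0000)
after link 3: o_3 = (-0.8787, 3.9497, 3.5858)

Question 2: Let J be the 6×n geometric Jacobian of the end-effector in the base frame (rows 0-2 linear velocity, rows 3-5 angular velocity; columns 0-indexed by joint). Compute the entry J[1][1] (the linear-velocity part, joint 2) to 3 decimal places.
axis z_1 = (0.0000,0.0000,1.0000); lever o_n−o_1 = (1.1213,3.9497,-0.4142)
cross product → J_v[:, 1] = (-3.9497,1.1213,0.0000)
J_ω[:, 1] = z_1
entry J[1][1] = 1.1213

1.121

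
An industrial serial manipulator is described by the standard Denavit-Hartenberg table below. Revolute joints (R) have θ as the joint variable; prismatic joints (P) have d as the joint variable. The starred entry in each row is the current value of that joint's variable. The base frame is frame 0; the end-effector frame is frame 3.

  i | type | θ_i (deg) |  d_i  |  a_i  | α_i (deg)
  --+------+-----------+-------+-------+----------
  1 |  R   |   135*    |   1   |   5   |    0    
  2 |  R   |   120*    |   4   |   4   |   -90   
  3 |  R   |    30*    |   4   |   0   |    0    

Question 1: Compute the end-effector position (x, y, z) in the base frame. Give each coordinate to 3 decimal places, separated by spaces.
after link 1: o_1 = (-3.5355, 3.5355, 1.0000)
after link 2: o_2 = (-4.5708, -0.3282, 5.0000)
after link 3: o_3 = (-0.7071, -1.3634, 5.0000)

-0.707 -1.363 5.000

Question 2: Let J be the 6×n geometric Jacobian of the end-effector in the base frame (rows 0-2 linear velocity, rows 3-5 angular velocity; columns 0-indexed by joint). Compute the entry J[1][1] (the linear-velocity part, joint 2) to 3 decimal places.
axis z_1 = (0.0000,0.0000,1.0000); lever o_n−o_1 = (2.8284,-4.8990,4.0000)
cross product → J_v[:, 1] = (4.8990,2.8284,-0.0000)
J_ω[:, 1] = z_1
entry J[1][1] = 2.8284

2.828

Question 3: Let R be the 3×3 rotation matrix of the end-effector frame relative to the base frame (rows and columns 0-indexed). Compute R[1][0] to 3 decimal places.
End-effector x-axis (col 0 of R) = (-0.2241,-0.8365,-0.5000)
R[1][0] = -0.8365

-0.837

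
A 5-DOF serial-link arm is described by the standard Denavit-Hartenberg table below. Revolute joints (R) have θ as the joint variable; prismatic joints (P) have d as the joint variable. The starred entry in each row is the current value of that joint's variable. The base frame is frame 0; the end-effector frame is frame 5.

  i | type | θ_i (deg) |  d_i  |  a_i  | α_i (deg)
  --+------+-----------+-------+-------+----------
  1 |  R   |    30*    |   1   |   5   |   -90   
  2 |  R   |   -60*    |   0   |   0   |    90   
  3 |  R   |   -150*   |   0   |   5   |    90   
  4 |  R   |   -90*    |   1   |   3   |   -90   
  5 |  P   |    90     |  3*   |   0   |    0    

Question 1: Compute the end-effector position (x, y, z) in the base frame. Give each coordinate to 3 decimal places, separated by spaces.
4.931 -0.772 -6.933

after link 1: o_1 = (4.3301, 2.5000, 1.0000)
after link 2: o_2 = (4.3301, 2.5000, 1.0000)
after link 3: o_3 = (3.7051, -0.7476, -2.7500)
after link 4: o_4 = (5.3056, 1.1764, -4.6830)
after link 5: o_5 = (4.9306, -0.7721, -6.9330)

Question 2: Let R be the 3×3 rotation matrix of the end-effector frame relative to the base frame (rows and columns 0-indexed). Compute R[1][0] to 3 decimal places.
End-effector x-axis (col 0 of R) = (0.6495,-0.6250,0.4330)
R[1][0] = -0.6250

-0.625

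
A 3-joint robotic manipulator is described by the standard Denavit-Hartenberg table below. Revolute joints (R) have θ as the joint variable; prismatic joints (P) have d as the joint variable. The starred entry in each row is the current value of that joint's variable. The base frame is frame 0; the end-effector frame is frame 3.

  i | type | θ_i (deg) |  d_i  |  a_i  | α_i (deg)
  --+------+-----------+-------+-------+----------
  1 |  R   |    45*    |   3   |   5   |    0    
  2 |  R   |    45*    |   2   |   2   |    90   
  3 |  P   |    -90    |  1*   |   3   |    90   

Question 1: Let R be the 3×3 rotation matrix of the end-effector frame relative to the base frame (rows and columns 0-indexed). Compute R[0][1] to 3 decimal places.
1.000

End-effector y-axis (col 1 of R) = (1.0000,-0.0000,0.0000)
R[0][1] = 1.0000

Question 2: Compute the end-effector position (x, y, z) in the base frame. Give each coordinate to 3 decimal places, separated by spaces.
4.536 5.536 2.000

after link 1: o_1 = (3.5355, 3.5355, 3.0000)
after link 2: o_2 = (3.5355, 5.5355, 5.0000)
after link 3: o_3 = (4.5355, 5.5355, 2.0000)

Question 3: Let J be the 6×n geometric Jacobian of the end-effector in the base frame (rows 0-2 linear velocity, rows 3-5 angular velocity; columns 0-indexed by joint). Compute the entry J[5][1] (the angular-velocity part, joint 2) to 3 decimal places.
1.000

axis z_1 = (0.0000,0.0000,1.0000); lever o_n−o_1 = (1.0000,2.0000,-1.0000)
cross product → J_v[:, 1] = (-2.0000,1.0000,0.0000)
J_ω[:, 1] = z_1
entry J[5][1] = 1.0000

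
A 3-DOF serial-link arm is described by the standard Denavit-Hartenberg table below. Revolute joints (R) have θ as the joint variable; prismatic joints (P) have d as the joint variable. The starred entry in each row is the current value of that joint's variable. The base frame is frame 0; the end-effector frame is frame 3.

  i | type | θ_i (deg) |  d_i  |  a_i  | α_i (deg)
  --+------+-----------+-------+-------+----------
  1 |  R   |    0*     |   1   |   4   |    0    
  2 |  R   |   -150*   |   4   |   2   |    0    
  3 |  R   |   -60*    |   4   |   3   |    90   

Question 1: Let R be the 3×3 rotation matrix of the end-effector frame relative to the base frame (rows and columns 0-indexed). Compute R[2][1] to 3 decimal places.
End-effector y-axis (col 1 of R) = (-0.0000,-0.0000,1.0000)
R[2][1] = 1.0000

1.000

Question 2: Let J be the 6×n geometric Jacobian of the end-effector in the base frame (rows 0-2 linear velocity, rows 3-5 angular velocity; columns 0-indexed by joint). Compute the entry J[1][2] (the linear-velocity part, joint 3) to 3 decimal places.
-2.598

axis z_2 = (0.0000,0.0000,1.0000); lever o_n−o_2 = (-2.5981,1.5000,4.0000)
cross product → J_v[:, 2] = (-1.5000,-2.5981,0.0000)
J_ω[:, 2] = z_2
entry J[1][2] = -2.5981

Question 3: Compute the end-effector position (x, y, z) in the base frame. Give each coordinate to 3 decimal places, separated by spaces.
after link 1: o_1 = (4.0000, 0.0000, 1.0000)
after link 2: o_2 = (2.2679, -1.0000, 5.0000)
after link 3: o_3 = (-0.3301, 0.5000, 9.0000)

-0.330 0.500 9.000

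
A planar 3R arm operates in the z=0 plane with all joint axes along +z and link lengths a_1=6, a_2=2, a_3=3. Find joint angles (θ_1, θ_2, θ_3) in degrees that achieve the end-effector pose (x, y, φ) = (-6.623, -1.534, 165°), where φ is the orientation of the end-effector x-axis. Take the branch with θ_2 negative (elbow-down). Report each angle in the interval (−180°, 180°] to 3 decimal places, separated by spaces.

wrist centre = target − a_3·(cos φ, sin φ) = (-3.7252, -2.3105)
cos θ_2 = (19.2155−6²−2²)/(2·6·2) = -0.8660; θ_2 = -149.9995° (elbow-down)
β = atan2(-2.3105,-3.7252) = -148.1920°; ψ = atan2(-1.0000,4.2680) = -13.1870°
θ_1 = β − ψ = -135.0050°
θ_3 = φ − θ_1 − θ_2 = 90.0045° (wrapped to (-180°,180°])

-135.005 -150.000 90.005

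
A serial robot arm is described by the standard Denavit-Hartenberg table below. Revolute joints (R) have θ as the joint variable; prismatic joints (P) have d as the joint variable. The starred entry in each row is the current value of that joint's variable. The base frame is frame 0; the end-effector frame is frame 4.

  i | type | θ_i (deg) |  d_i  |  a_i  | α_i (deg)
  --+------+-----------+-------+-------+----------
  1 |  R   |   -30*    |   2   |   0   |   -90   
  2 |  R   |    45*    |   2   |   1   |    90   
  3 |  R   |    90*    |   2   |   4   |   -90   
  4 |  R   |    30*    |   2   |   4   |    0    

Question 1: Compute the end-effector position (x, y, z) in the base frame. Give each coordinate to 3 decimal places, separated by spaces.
after link 1: o_1 = (0.0000, 0.0000, 2.0000)
after link 2: o_2 = (1.6124, 1.3785, 1.2929)
after link 3: o_3 = (4.8371, 4.1355, 2.7071)
after link 4: o_4 = (4.1197, 8.5497, 2.7071)

4.120 8.550 2.707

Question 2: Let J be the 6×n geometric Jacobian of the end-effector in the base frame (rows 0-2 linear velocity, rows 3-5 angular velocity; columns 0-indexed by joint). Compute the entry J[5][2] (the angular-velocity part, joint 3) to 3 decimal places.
axis z_2 = (0.6124,-0.3536,0.7071); lever o_n−o_2 = (2.5073,7.1712,1.4142)
cross product → J_v[:, 2] = (-5.5708,0.9069,5.2779)
J_ω[:, 2] = z_2
entry J[5][2] = 0.7071

0.707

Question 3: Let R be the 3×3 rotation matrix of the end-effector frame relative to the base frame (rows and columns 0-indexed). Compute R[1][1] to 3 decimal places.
-0.127

End-effector y-axis (col 1 of R) = (-0.7803,-0.1268,-0.6124)
R[1][1] = -0.1268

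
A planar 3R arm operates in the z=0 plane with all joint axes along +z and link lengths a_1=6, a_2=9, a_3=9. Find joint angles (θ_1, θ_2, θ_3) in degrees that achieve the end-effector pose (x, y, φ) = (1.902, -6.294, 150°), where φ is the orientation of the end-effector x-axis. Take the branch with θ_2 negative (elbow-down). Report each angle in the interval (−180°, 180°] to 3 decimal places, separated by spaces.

wrist centre = target − a_3·(cos φ, sin φ) = (9.6962, -10.7940)
cos θ_2 = (210.5273−6²−9²)/(2·6·9) = 0.8660; θ_2 = -30.0037° (elbow-down)
β = atan2(-10.7940,9.6962) = -48.0667°; ψ = atan2(-4.5005,13.7939) = -18.0698°
θ_1 = β − ψ = -29.9969°
θ_3 = φ − θ_1 − θ_2 = -149.9994° (wrapped to (-180°,180°])

-29.997 -30.004 -149.999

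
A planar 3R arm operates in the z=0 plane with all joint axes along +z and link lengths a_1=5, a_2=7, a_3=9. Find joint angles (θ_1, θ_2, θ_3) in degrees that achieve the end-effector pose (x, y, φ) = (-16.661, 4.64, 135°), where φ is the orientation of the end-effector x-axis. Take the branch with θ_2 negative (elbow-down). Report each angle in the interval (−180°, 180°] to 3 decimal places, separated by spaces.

-135.000 -59.999 -30.001

wrist centre = target − a_3·(cos φ, sin φ) = (-10.2970, -1.7240)
cos θ_2 = (109.0011−5²−7²)/(2·5·7) = 0.5000; θ_2 = -59.9990° (elbow-down)
β = atan2(-1.7240,-10.2970) = -170.4955°; ψ = atan2(-6.0621,8.5001) = -35.4958°
θ_1 = β − ψ = -134.9998°
θ_3 = φ − θ_1 − θ_2 = -30.0012° (wrapped to (-180°,180°])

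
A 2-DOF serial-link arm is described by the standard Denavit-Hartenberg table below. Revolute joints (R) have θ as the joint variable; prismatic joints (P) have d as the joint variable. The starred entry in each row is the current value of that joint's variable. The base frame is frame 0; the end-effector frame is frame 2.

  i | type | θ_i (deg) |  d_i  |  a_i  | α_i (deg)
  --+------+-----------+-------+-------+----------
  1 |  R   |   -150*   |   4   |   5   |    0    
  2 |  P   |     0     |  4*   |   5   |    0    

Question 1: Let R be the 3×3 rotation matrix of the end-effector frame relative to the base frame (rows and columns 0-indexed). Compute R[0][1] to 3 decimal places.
End-effector y-axis (col 1 of R) = (0.5000,-0.8660,0.0000)
R[0][1] = 0.5000

0.500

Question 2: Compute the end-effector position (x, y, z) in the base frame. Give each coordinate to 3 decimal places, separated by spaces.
-8.660 -5.000 8.000

after link 1: o_1 = (-4.3301, -2.5000, 4.0000)
after link 2: o_2 = (-8.6603, -5.0000, 8.0000)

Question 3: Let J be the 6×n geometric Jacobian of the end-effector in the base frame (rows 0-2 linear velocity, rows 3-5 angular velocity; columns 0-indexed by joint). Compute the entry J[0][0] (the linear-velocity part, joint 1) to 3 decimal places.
axis z_0 = ẑ; lever o_n−o_0 = (-8.6603,-5.0000,8.0000)
cross product → J_v[:, 0] = (5.0000,-8.6603,0.0000)
J_ω[:, 0] = z_0
entry J[0][0] = 5.0000

5.000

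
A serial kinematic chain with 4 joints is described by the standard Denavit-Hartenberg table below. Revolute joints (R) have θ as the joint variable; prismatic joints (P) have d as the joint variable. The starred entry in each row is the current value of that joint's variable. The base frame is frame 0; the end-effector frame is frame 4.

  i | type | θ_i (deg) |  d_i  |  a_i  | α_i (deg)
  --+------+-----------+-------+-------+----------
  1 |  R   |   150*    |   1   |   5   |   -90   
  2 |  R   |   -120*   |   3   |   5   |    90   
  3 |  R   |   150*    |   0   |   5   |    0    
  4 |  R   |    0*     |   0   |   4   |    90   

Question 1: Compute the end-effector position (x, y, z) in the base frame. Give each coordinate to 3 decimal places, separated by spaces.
-9.290 -3.297 -1.420

after link 1: o_1 = (-4.3301, 2.5000, 1.0000)
after link 2: o_2 = (-3.6651, -1.3481, 5.3301)
after link 3: o_3 = (-6.7901, -2.4306, 1.5801)
after link 4: o_4 = (-9.2901, -3.2966, -1.4199)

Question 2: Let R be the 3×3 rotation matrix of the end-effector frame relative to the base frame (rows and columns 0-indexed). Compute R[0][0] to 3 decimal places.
-0.625

End-effector x-axis (col 0 of R) = (-0.6250,-0.2165,-0.7500)
R[0][0] = -0.6250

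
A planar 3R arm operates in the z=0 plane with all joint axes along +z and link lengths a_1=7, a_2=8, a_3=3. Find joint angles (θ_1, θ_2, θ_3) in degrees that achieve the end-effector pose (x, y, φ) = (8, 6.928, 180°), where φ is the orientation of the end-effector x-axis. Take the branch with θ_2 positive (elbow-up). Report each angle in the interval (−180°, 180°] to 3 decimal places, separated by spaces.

-0.002 60.002 120.000

wrist centre = target − a_3·(cos φ, sin φ) = (11.0000, 6.9280)
cos θ_2 = (168.9972−7²−8²)/(2·7·8) = 0.5000; θ_2 = 60.0017° (elbow-up)
β = atan2(6.9280,11.0000) = 32.2035°; ψ = atan2(6.9283,10.9998) = 32.2051°
θ_1 = β − ψ = -0.0017°
θ_3 = φ − θ_1 − θ_2 = 120.0000° (wrapped to (-180°,180°])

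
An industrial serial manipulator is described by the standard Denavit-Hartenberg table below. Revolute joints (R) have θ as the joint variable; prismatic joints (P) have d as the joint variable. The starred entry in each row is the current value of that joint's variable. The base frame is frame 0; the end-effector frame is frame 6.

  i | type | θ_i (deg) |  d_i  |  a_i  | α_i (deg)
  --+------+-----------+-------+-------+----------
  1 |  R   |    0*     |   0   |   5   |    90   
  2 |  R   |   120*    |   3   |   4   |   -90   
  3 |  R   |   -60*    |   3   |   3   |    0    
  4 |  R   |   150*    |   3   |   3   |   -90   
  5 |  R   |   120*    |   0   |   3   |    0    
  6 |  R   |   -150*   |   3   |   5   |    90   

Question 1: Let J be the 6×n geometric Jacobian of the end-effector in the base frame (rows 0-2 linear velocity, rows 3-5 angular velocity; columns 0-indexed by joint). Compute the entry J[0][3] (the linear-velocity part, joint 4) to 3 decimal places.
2.915

axis z_3 = (-0.8660,-0.0000,-0.5000); lever o_n−o_3 = (-1.0131,5.8301,-4.0490)
cross product → J_v[:, 3] = (2.9151,-3.0000,-5.0490)
J_ω[:, 3] = z_3
entry J[0][3] = 2.9151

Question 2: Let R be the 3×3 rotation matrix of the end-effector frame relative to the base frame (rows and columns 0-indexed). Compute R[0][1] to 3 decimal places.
End-effector y-axis (col 1 of R) = (0.5000,-0.0000,-0.8660)
R[0][1] = 0.5000

0.500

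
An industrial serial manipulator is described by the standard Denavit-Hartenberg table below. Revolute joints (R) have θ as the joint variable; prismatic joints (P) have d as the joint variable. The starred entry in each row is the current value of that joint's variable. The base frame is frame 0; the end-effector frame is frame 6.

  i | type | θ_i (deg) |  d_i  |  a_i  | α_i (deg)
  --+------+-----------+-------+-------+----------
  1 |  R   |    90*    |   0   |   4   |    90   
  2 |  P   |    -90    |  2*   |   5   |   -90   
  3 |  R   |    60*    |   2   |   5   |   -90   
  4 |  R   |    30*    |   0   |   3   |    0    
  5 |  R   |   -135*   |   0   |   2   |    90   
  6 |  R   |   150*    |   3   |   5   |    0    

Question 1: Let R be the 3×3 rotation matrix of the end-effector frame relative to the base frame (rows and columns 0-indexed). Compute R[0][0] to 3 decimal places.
-0.444

End-effector x-axis (col 0 of R) = (-0.4441,-0.8365,0.3209)
R[0][0] = -0.4441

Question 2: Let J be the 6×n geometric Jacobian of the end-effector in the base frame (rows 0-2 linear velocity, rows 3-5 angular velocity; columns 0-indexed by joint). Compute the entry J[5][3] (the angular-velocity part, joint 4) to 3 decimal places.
axis z_3 = (-0.5000,0.0000,0.8660); lever o_n−o_3 = (-1.5127,-4.5272,2.0134)
cross product → J_v[:, 3] = (3.9207,-0.3034,2.2636)
J_ω[:, 3] = z_3
entry J[5][3] = 0.8660

0.866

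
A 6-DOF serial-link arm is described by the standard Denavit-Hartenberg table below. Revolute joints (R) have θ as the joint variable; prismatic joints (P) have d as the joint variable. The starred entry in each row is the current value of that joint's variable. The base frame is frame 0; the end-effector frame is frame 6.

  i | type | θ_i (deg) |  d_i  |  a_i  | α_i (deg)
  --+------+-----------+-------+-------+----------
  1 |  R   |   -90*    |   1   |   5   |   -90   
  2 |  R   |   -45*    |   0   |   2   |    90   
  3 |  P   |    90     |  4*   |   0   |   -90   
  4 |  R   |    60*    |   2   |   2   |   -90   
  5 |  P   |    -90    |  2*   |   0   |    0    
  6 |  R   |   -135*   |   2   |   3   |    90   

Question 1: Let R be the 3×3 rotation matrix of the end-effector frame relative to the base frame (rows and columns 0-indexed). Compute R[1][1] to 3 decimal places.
-0.354

End-effector y-axis (col 1 of R) = (-0.8660,-0.3536,-0.3536)
R[1][1] = -0.3536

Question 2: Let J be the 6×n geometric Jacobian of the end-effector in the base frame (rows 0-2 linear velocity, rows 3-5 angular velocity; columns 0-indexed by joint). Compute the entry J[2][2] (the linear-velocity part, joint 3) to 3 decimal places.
0.707

prismatic axis z_2 = (-0.0000,0.7071,0.7071)
J_v[:, 2] = z_2; J_ω[:, 2] = (0,0,0)
entry J[2][2] = 0.7071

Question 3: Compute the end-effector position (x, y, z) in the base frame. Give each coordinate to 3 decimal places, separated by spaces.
after link 1: o_1 = (0.0000, -5.0000, 1.0000)
after link 2: o_2 = (0.0000, -6.4142, 2.4142)
after link 3: o_3 = (0.0000, -3.5858, 5.2426)
after link 4: o_4 = (1.0000, -3.3963, 2.6037)
after link 5: o_5 = (-0.7321, -4.1034, 1.8966)
after link 6: o_6 = (-3.5248, -5.0115, 3.9885)

-3.525 -5.011 3.989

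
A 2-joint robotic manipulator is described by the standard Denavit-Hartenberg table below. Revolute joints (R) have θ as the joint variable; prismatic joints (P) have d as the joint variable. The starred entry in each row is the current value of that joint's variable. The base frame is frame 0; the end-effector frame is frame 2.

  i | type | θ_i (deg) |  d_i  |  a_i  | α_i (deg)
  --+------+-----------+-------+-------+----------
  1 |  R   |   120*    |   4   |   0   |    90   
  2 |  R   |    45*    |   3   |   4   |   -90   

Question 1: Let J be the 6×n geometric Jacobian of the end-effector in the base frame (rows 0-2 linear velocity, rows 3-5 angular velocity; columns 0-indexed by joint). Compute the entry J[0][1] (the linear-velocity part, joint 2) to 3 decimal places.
axis z_1 = (0.8660,0.5000,0.0000); lever o_n−o_1 = (1.1839,3.9495,2.8284)
cross product → J_v[:, 1] = (1.4142,-2.4495,2.8284)
J_ω[:, 1] = z_1
entry J[0][1] = 1.4142

1.414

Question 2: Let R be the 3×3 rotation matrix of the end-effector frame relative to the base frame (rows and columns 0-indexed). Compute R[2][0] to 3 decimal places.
End-effector x-axis (col 0 of R) = (-0.3536,0.6124,0.7071)
R[2][0] = 0.7071

0.707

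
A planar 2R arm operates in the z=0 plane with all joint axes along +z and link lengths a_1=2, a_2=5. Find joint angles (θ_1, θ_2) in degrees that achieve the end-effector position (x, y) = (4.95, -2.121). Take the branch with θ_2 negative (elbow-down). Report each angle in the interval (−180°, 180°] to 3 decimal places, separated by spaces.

cos θ_2 = (29.0011−2²−5²)/(2·2·5) = 0.0001; θ_2 = -89.9967° (elbow-down)
β = atan2(-2.1210,4.9500) = -23.1944°; ψ = atan2(-5.0000,2.0003) = -68.1958°
θ_1 = β − ψ = 45.0014°

45.001 -89.997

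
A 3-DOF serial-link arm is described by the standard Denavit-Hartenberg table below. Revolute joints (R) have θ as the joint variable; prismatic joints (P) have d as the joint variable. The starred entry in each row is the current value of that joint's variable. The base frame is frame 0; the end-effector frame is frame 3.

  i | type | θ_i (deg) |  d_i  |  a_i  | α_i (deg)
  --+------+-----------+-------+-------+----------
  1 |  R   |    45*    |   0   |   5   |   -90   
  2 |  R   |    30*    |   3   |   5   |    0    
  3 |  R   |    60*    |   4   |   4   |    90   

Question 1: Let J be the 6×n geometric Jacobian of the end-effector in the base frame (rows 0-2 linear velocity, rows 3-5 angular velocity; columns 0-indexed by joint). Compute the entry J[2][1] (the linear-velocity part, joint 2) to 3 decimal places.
axis z_1 = (-0.7071,0.7071,0.0000); lever o_n−o_1 = (-1.8879,8.0116,-6.5000)
cross product → J_v[:, 1] = (-4.5962,-4.5962,-4.3301)
J_ω[:, 1] = z_1
entry J[2][1] = -4.3301

-4.330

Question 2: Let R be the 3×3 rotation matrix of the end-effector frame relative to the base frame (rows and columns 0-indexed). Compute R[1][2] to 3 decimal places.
End-effector z-axis (col 2 of R) = (0.7071,0.7071,0.0000)
R[1][2] = 0.7071

0.707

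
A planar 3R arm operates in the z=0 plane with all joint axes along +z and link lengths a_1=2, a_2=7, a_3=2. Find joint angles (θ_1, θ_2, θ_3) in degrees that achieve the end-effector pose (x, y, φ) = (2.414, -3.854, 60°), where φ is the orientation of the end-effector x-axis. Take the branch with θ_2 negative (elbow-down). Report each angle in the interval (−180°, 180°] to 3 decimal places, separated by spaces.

wrist centre = target − a_3·(cos φ, sin φ) = (1.4140, -5.5861)
cos θ_2 = (33.2034−2²−7²)/(2·2·7) = -0.7070; θ_2 = -134.9932° (elbow-down)
β = atan2(-5.5861,1.4140) = -75.7951°; ψ = atan2(-4.9503,-2.9492) = -120.7844°
θ_1 = β − ψ = 44.9893°
θ_3 = φ − θ_1 − θ_2 = 150.0039° (wrapped to (-180°,180°])

44.989 -134.993 150.004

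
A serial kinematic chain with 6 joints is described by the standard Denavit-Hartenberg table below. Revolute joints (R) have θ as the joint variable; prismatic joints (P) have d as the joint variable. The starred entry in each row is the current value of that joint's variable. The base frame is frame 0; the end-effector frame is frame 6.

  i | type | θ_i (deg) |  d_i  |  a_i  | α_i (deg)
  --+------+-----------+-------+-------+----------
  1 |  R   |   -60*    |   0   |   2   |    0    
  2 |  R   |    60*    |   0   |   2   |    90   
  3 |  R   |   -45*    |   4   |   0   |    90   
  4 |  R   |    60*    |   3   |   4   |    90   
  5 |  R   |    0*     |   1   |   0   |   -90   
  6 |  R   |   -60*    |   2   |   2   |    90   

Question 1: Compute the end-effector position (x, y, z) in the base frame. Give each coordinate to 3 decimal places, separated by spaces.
2.905 -8.696 -6.976

after link 1: o_1 = (1.0000, -1.7321, 0.0000)
after link 2: o_2 = (3.0000, -1.7321, 0.0000)
after link 3: o_3 = (3.0000, -5.7321, 0.0000)
after link 4: o_4 = (2.2929, -9.1962, -3.5355)
after link 5: o_5 = (2.9053, -8.6962, -4.1479)
after link 6: o_6 = (2.9053, -8.6962, -6.9763)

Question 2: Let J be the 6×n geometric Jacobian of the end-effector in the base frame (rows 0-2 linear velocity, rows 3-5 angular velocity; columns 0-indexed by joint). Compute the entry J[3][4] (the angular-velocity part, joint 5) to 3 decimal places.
0.612

axis z_4 = (0.6124,0.5000,-0.6124); lever o_n−o_4 = (0.6124,0.5000,-3.4408)
cross product → J_v[:, 4] = (-1.4142,1.7321,-0.0000)
J_ω[:, 4] = z_4
entry J[3][4] = 0.6124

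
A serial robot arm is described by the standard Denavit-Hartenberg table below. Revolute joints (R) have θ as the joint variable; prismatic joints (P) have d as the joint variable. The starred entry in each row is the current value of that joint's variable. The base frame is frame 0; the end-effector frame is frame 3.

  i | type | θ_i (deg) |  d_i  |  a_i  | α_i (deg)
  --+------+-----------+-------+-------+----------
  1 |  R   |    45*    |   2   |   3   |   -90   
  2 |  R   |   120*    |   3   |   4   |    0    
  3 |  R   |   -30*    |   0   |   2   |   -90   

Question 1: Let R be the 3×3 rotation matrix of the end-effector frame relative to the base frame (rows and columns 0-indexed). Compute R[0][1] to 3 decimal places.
0.707

End-effector y-axis (col 1 of R) = (0.7071,-0.7071,-0.0000)
R[0][1] = 0.7071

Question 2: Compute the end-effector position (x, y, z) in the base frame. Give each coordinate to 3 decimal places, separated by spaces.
-1.414 2.828 -3.464

after link 1: o_1 = (2.1213, 2.1213, 2.0000)
after link 2: o_2 = (-1.4142, 2.8284, -1.4641)
after link 3: o_3 = (-1.4142, 2.8284, -3.4641)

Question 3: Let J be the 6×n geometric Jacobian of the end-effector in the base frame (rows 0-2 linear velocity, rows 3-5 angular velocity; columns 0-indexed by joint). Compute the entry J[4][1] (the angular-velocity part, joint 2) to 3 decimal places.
0.707

axis z_1 = (-0.7071,0.7071,0.0000); lever o_n−o_1 = (-3.5355,0.7071,-5.4641)
cross product → J_v[:, 1] = (-3.8637,-3.8637,2.0000)
J_ω[:, 1] = z_1
entry J[4][1] = 0.7071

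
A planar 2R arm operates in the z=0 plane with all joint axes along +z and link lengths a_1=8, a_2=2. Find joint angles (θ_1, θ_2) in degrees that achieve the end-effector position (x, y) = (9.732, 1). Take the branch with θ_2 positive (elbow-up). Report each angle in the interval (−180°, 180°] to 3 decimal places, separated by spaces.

cos θ_2 = (95.7118−8²−2²)/(2·8·2) = 0.8660; θ_2 = 30.0035° (elbow-up)
β = atan2(1.0000,9.7320) = 5.8668°; ψ = atan2(1.0001,9.7320) = 5.8674°
θ_1 = β − ψ = -0.0006°

-0.001 30.004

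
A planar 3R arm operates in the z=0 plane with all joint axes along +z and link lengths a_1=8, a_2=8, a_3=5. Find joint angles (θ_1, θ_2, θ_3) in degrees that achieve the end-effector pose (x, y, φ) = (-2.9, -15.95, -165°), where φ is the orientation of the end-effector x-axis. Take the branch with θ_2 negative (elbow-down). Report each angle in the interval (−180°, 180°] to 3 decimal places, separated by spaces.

wrist centre = target − a_3·(cos φ, sin φ) = (1.9296, -14.6559)
cos θ_2 = (218.5190−8²−8²)/(2·8·8) = 0.7072; θ_2 = -44.9941° (elbow-down)
β = atan2(-14.6559,1.9296) = -82.4995°; ψ = atan2(-5.6563,13.6574) = -22.4970°
θ_1 = β − ψ = -60.0024°
θ_3 = φ − θ_1 − θ_2 = -60.0035° (wrapped to (-180°,180°])

-60.002 -44.994 -60.004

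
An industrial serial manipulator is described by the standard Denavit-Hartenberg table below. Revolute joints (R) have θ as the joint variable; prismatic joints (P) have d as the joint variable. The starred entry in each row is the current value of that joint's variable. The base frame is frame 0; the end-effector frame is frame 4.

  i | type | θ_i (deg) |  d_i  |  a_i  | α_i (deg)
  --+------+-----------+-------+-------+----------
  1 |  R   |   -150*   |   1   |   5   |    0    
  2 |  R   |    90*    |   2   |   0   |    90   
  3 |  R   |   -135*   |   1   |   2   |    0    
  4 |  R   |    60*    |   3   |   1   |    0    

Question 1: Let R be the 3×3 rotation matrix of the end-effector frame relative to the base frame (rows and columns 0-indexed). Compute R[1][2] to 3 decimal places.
-0.500

End-effector z-axis (col 2 of R) = (-0.8660,-0.5000,0.0000)
R[1][2] = -0.5000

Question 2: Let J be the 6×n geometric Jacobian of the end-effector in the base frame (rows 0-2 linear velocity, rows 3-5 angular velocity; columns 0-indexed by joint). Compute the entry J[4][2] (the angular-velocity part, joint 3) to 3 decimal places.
-0.500

axis z_2 = (-0.8660,-0.5000,0.0000); lever o_n−o_2 = (-4.0418,-0.9994,-2.3801)
cross product → J_v[:, 2] = (1.1901,-2.0613,-1.1554)
J_ω[:, 2] = z_2
entry J[4][2] = -0.5000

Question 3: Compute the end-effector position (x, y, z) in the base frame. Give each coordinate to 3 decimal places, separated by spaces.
-8.372 -3.499 0.620

after link 1: o_1 = (-4.3301, -2.5000, 1.0000)
after link 2: o_2 = (-4.3301, -2.5000, 3.0000)
after link 3: o_3 = (-5.9033, -1.7753, 1.5858)
after link 4: o_4 = (-8.3719, -3.4994, 0.6199)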